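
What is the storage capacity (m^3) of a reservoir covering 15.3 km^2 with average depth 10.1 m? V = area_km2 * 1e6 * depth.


V = 15.3 * 1e6 * 10.1 = 1.5453e+08 m^3


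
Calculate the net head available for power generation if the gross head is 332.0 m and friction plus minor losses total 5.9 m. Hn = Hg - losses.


Hn = 332.0 - 5.9 = 326.1000 m


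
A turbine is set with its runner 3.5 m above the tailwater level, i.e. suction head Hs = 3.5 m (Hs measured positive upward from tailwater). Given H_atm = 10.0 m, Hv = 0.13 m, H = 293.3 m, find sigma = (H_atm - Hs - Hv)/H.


sigma = (10.0 - 3.5 - 0.13) / 293.3 = 0.0217


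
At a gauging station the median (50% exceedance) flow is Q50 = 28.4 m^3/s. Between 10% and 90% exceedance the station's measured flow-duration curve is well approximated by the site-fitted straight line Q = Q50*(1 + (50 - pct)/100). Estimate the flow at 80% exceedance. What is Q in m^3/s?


Q = 28.4 * (1 + (50 - 80)/100) = 19.8800 m^3/s


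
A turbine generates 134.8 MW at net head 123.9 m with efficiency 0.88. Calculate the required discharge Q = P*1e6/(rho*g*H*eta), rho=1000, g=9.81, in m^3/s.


Q = 134.8 * 1e6 / (1000 * 9.81 * 123.9 * 0.88) = 126.0280 m^3/s


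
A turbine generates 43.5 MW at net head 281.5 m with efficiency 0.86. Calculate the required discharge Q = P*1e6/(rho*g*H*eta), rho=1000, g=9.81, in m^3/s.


Q = 43.5 * 1e6 / (1000 * 9.81 * 281.5 * 0.86) = 18.3165 m^3/s


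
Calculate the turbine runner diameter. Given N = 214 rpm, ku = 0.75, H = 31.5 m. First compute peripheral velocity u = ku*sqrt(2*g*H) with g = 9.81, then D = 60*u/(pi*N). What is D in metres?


u = 0.75 * sqrt(2*9.81*31.5) = 18.6452 m/s
D = 60 * 18.6452 / (pi * 214) = 1.6640 m


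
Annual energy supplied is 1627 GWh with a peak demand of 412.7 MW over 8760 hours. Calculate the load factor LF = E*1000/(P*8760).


LF = 1627 * 1000 / (412.7 * 8760) = 0.4500


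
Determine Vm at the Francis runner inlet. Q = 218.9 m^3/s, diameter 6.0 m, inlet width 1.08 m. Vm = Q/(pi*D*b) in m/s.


Vm = 218.9 / (pi * 6.0 * 1.08) = 10.7528 m/s


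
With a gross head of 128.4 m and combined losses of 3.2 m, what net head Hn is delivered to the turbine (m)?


Hn = 128.4 - 3.2 = 125.2000 m


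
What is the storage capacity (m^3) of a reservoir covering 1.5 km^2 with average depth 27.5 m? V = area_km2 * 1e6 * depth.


V = 1.5 * 1e6 * 27.5 = 4.1250e+07 m^3


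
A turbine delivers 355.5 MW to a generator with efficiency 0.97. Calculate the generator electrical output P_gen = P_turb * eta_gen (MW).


P_gen = 355.5 * 0.97 = 344.8350 MW


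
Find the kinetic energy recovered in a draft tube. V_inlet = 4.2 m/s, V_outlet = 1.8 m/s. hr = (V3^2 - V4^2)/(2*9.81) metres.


hr = (4.2^2 - 1.8^2) / (2*9.81) = 0.7339 m


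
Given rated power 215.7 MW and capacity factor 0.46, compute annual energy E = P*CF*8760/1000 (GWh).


E = 215.7 * 0.46 * 8760 / 1000 = 869.1847 GWh


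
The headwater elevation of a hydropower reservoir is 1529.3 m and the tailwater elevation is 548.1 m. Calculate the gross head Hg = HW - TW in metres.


Hg = 1529.3 - 548.1 = 981.2000 m


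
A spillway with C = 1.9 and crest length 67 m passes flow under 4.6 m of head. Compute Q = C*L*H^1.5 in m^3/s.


Q = 1.9 * 67 * 4.6^1.5 = 1255.9292 m^3/s


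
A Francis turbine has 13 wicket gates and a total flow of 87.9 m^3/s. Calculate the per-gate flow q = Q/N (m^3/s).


q = 87.9 / 13 = 6.7615 m^3/s


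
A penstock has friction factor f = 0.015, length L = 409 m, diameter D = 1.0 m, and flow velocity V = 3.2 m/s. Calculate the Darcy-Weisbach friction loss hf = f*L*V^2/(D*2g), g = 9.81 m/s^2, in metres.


hf = 0.015 * 409 * 3.2^2 / (1.0 * 2 * 9.81) = 3.2020 m


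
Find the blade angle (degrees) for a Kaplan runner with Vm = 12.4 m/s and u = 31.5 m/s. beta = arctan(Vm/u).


beta = arctan(12.4 / 31.5) = 21.4871 degrees


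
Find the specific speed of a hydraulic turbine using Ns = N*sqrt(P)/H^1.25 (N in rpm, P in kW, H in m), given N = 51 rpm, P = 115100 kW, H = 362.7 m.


Ns = 51 * 115100^0.5 / 362.7^1.25 = 10.9313


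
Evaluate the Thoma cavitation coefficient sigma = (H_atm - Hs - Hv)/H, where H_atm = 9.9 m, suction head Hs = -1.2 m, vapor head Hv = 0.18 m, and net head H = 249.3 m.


sigma = (9.9 - (-1.2) - 0.18) / 249.3 = 0.0438


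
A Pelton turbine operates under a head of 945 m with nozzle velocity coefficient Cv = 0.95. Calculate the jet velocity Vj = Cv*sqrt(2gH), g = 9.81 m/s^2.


Vj = 0.95 * sqrt(2*9.81*945) = 129.3567 m/s


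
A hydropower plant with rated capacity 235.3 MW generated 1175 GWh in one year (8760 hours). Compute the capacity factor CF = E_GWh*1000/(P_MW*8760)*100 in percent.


CF = 1175 * 1000 / (235.3 * 8760) * 100 = 57.0049 %


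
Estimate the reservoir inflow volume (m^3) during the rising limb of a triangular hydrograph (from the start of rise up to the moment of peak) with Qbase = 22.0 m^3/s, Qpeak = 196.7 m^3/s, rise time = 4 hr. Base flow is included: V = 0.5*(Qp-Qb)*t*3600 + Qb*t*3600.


V = 0.5*(196.7 - 22.0)*4*3600 + 22.0*4*3600 = 1.5746e+06 m^3


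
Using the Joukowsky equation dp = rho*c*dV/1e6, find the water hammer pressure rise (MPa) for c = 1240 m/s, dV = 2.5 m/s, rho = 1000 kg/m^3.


dp = 1000 * 1240 * 2.5 / 1e6 = 3.1000 MPa


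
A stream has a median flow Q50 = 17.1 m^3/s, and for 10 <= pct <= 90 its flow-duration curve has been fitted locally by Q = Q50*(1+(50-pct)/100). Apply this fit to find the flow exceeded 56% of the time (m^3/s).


Q = 17.1 * (1 + (50 - 56)/100) = 16.0740 m^3/s


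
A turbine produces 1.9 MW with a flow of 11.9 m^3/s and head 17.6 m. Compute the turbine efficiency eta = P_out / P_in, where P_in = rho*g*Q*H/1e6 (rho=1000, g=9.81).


P_in = 1000 * 9.81 * 11.9 * 17.6 / 1e6 = 2.0546 MW
eta = 1.9 / 2.0546 = 0.9248


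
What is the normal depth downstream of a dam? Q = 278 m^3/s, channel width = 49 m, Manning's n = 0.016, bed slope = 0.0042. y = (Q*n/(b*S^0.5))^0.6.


y = (278 * 0.016 / (49 * 0.0042^0.5))^0.6 = 1.2241 m


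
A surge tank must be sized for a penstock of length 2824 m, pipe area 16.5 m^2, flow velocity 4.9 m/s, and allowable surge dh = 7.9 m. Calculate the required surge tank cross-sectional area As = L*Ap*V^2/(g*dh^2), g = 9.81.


As = 2824 * 16.5 * 4.9^2 / (9.81 * 7.9^2) = 1827.3326 m^2


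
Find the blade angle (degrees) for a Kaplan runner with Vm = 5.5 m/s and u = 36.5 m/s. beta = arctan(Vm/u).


beta = arctan(5.5 / 36.5) = 8.5691 degrees


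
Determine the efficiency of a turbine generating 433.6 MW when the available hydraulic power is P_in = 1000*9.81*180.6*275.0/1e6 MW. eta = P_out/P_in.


P_in = 1000 * 9.81 * 180.6 * 275.0 / 1e6 = 487.2136 MW
eta = 433.6 / 487.2136 = 0.8900


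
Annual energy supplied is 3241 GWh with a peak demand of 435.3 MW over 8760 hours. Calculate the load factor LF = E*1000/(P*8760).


LF = 3241 * 1000 / (435.3 * 8760) = 0.8499


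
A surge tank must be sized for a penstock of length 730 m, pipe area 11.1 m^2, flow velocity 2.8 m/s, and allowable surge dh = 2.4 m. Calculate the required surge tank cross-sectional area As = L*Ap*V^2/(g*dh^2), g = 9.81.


As = 730 * 11.1 * 2.8^2 / (9.81 * 2.4^2) = 1124.2695 m^2


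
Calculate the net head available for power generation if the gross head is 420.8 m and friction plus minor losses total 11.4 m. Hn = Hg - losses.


Hn = 420.8 - 11.4 = 409.4000 m


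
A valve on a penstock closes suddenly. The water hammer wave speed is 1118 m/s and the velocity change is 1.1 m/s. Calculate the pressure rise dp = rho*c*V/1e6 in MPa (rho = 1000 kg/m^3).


dp = 1000 * 1118 * 1.1 / 1e6 = 1.2298 MPa


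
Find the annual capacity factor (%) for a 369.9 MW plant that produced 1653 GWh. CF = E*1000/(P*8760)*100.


CF = 1653 * 1000 / (369.9 * 8760) * 100 = 51.0134 %


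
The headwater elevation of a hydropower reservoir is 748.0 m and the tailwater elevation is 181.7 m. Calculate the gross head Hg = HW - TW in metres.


Hg = 748.0 - 181.7 = 566.3000 m


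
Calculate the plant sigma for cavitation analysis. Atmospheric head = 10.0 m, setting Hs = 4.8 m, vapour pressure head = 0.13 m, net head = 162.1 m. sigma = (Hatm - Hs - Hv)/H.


sigma = (10.0 - 4.8 - 0.13) / 162.1 = 0.0313


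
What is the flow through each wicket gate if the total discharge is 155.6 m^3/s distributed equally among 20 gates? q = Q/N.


q = 155.6 / 20 = 7.7800 m^3/s


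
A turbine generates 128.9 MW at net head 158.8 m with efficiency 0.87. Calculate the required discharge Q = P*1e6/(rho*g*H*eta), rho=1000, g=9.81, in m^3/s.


Q = 128.9 * 1e6 / (1000 * 9.81 * 158.8 * 0.87) = 95.1074 m^3/s


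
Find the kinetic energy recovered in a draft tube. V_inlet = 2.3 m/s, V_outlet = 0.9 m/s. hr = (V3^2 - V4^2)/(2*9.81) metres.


hr = (2.3^2 - 0.9^2) / (2*9.81) = 0.2283 m


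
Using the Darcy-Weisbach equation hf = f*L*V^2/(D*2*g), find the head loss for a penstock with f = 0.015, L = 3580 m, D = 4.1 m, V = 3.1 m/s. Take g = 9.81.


hf = 0.015 * 3580 * 3.1^2 / (4.1 * 2 * 9.81) = 6.4153 m


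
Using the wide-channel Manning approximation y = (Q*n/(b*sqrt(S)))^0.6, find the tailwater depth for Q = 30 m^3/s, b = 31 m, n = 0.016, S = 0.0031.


y = (30 * 0.016 / (31 * 0.0031^0.5))^0.6 = 0.4640 m


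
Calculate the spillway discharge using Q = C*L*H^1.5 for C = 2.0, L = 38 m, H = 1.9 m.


Q = 2.0 * 38 * 1.9^1.5 = 199.0417 m^3/s


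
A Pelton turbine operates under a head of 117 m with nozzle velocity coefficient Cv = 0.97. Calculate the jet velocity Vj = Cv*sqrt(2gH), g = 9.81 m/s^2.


Vj = 0.97 * sqrt(2*9.81*117) = 46.4744 m/s


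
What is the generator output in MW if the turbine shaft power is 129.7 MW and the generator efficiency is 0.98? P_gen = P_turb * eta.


P_gen = 129.7 * 0.98 = 127.1060 MW


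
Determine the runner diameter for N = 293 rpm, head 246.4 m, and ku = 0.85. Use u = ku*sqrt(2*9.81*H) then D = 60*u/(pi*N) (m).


u = 0.85 * sqrt(2*9.81*246.4) = 59.1002 m/s
D = 60 * 59.1002 / (pi * 293) = 3.8523 m


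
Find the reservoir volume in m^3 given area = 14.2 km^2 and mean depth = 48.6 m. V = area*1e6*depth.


V = 14.2 * 1e6 * 48.6 = 6.9012e+08 m^3


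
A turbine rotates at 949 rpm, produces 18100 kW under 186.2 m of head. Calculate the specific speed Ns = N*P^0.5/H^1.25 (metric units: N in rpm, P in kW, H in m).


Ns = 949 * 18100^0.5 / 186.2^1.25 = 185.6226


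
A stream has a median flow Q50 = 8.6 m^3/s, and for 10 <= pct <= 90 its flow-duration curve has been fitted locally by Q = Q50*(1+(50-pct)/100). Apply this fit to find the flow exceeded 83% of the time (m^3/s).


Q = 8.6 * (1 + (50 - 83)/100) = 5.7620 m^3/s


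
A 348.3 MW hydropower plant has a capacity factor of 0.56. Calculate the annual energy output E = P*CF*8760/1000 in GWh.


E = 348.3 * 0.56 * 8760 / 1000 = 1708.6205 GWh


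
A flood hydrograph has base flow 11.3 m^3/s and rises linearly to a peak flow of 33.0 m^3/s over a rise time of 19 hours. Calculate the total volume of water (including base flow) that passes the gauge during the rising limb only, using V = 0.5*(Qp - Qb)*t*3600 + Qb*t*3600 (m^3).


V = 0.5*(33.0 - 11.3)*19*3600 + 11.3*19*3600 = 1.5151e+06 m^3


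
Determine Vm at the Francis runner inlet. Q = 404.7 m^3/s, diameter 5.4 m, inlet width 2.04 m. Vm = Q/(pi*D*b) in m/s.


Vm = 404.7 / (pi * 5.4 * 2.04) = 11.6939 m/s


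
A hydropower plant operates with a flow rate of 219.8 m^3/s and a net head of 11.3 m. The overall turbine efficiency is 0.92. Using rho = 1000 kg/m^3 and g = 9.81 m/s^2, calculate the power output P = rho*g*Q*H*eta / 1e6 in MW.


P = 1000 * 9.81 * 219.8 * 11.3 * 0.92 / 1e6 = 22.4163 MW


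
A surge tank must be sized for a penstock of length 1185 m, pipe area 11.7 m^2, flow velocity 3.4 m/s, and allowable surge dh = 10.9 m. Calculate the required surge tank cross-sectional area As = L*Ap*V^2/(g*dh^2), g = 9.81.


As = 1185 * 11.7 * 3.4^2 / (9.81 * 10.9^2) = 137.5118 m^2


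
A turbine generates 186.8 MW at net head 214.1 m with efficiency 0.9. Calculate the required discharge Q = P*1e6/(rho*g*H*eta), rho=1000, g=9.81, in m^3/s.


Q = 186.8 * 1e6 / (1000 * 9.81 * 214.1 * 0.9) = 98.8209 m^3/s


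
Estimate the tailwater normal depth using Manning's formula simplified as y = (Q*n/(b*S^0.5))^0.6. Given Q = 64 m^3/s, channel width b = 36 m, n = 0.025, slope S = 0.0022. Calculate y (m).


y = (64 * 0.025 / (36 * 0.0022^0.5))^0.6 = 0.9682 m


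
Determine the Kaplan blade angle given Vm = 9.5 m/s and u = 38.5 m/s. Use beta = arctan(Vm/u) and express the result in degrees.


beta = arctan(9.5 / 38.5) = 13.8610 degrees


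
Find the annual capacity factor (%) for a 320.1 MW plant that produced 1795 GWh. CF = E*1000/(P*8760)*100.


CF = 1795 * 1000 / (320.1 * 8760) * 100 = 64.0140 %


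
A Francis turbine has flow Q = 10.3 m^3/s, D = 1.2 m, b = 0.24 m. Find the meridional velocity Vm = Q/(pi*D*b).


Vm = 10.3 / (pi * 1.2 * 0.24) = 11.3840 m/s


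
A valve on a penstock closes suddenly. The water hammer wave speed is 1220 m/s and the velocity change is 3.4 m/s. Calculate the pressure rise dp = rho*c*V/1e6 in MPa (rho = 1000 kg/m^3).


dp = 1000 * 1220 * 3.4 / 1e6 = 4.1480 MPa


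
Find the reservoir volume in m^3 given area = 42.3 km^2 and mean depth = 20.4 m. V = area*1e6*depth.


V = 42.3 * 1e6 * 20.4 = 8.6292e+08 m^3


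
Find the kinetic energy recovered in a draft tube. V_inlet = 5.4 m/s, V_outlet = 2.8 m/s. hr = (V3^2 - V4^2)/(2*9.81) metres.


hr = (5.4^2 - 2.8^2) / (2*9.81) = 1.0866 m


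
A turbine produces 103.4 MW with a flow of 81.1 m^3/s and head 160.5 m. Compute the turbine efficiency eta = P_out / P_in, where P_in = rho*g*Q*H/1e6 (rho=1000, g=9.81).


P_in = 1000 * 9.81 * 81.1 * 160.5 / 1e6 = 127.6924 MW
eta = 103.4 / 127.6924 = 0.8098


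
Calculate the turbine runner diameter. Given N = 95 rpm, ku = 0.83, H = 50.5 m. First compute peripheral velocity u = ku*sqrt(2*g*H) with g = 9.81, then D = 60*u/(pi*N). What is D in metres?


u = 0.83 * sqrt(2*9.81*50.5) = 26.1260 m/s
D = 60 * 26.1260 / (pi * 95) = 5.2523 m


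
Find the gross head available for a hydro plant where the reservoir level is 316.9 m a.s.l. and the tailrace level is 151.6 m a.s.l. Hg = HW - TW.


Hg = 316.9 - 151.6 = 165.3000 m


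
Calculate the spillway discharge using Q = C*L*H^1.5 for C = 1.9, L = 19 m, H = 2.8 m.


Q = 1.9 * 19 * 2.8^1.5 = 169.1392 m^3/s


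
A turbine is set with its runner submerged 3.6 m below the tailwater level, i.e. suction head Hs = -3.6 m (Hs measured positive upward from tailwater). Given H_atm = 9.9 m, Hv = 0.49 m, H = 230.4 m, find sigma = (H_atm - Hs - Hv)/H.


sigma = (9.9 - (-3.6) - 0.49) / 230.4 = 0.0565


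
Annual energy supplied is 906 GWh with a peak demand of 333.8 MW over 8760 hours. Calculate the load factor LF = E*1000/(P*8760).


LF = 906 * 1000 / (333.8 * 8760) = 0.3098


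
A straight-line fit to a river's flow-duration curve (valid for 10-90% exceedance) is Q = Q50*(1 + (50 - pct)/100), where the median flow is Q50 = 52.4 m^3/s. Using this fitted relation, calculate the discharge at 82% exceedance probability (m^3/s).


Q = 52.4 * (1 + (50 - 82)/100) = 35.6320 m^3/s


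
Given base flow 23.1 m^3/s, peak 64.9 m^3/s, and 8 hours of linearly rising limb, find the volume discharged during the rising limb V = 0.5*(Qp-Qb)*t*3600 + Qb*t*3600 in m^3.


V = 0.5*(64.9 - 23.1)*8*3600 + 23.1*8*3600 = 1.2672e+06 m^3


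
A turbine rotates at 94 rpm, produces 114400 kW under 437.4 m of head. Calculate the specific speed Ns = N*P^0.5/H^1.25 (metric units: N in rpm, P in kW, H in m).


Ns = 94 * 114400^0.5 / 437.4^1.25 = 15.8943


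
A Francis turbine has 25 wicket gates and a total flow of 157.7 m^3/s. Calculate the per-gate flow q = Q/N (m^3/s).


q = 157.7 / 25 = 6.3080 m^3/s


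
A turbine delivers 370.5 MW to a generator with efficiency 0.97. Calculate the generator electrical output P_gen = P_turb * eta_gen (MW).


P_gen = 370.5 * 0.97 = 359.3850 MW


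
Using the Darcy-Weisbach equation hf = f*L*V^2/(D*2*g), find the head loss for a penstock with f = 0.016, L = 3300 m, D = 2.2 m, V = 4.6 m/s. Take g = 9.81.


hf = 0.016 * 3300 * 4.6^2 / (2.2 * 2 * 9.81) = 25.8838 m


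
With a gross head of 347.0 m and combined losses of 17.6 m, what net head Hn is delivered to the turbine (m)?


Hn = 347.0 - 17.6 = 329.4000 m


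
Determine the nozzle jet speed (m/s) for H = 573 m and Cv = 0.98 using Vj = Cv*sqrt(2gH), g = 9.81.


Vj = 0.98 * sqrt(2*9.81*573) = 103.9089 m/s


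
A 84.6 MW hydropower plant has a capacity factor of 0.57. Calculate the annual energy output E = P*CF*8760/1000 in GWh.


E = 84.6 * 0.57 * 8760 / 1000 = 422.4247 GWh


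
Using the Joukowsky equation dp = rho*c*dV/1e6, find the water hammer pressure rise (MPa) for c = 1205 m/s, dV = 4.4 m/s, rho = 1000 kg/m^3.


dp = 1000 * 1205 * 4.4 / 1e6 = 5.3020 MPa


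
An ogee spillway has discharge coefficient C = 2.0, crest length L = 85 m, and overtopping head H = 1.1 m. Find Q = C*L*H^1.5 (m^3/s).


Q = 2.0 * 85 * 1.1^1.5 = 196.1273 m^3/s


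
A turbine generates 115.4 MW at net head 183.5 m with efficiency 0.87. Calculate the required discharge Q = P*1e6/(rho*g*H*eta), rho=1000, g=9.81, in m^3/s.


Q = 115.4 * 1e6 / (1000 * 9.81 * 183.5 * 0.87) = 73.6854 m^3/s


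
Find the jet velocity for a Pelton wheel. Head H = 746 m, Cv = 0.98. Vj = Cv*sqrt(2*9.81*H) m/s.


Vj = 0.98 * sqrt(2*9.81*746) = 118.5619 m/s


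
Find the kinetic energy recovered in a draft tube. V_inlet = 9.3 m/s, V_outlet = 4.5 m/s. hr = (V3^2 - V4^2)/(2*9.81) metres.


hr = (9.3^2 - 4.5^2) / (2*9.81) = 3.3761 m


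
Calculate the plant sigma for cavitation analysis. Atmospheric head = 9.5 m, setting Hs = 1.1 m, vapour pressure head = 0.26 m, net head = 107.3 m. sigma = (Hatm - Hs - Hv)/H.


sigma = (9.5 - 1.1 - 0.26) / 107.3 = 0.0759


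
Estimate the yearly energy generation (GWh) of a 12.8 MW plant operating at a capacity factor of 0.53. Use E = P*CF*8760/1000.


E = 12.8 * 0.53 * 8760 / 1000 = 59.4278 GWh


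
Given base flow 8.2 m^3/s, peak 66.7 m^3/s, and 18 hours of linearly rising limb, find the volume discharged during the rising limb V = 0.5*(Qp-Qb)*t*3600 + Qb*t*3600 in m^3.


V = 0.5*(66.7 - 8.2)*18*3600 + 8.2*18*3600 = 2.4268e+06 m^3


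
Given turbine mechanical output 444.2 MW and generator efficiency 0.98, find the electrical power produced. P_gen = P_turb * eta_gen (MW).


P_gen = 444.2 * 0.98 = 435.3160 MW


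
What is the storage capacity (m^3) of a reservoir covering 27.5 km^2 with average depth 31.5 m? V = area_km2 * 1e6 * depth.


V = 27.5 * 1e6 * 31.5 = 8.6625e+08 m^3


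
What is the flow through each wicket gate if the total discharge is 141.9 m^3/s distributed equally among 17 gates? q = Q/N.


q = 141.9 / 17 = 8.3471 m^3/s


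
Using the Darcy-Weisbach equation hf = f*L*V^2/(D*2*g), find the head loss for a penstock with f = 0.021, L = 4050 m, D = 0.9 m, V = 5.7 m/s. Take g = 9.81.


hf = 0.021 * 4050 * 5.7^2 / (0.9 * 2 * 9.81) = 156.4885 m


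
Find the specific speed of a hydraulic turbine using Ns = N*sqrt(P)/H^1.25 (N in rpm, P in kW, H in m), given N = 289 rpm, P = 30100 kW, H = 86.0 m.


Ns = 289 * 30100^0.5 / 86.0^1.25 = 191.4512


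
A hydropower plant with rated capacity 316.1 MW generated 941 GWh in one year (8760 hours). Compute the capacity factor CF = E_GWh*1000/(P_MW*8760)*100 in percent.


CF = 941 * 1000 / (316.1 * 8760) * 100 = 33.9829 %


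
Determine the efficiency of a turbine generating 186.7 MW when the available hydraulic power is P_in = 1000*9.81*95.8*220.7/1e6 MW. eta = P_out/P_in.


P_in = 1000 * 9.81 * 95.8 * 220.7 / 1e6 = 207.4134 MW
eta = 186.7 / 207.4134 = 0.9001


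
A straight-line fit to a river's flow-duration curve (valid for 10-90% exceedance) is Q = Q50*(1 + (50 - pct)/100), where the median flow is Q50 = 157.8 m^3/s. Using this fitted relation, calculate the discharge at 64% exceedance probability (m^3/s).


Q = 157.8 * (1 + (50 - 64)/100) = 135.7080 m^3/s


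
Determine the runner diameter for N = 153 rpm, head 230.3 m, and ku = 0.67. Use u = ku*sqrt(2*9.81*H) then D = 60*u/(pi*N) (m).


u = 0.67 * sqrt(2*9.81*230.3) = 45.0372 m/s
D = 60 * 45.0372 / (pi * 153) = 5.6219 m


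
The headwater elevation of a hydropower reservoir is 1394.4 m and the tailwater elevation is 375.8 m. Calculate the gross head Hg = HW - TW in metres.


Hg = 1394.4 - 375.8 = 1018.6000 m


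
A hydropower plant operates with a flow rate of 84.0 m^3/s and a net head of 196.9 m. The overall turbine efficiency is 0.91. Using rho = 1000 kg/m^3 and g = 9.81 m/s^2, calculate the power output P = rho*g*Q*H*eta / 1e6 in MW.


P = 1000 * 9.81 * 84.0 * 196.9 * 0.91 / 1e6 = 147.6507 MW


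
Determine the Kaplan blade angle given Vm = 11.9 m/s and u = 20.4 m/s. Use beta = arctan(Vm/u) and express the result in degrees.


beta = arctan(11.9 / 20.4) = 30.2564 degrees


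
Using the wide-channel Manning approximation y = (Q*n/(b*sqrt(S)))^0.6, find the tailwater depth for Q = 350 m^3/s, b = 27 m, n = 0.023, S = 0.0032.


y = (350 * 0.023 / (27 * 0.0032^0.5))^0.6 = 2.7109 m


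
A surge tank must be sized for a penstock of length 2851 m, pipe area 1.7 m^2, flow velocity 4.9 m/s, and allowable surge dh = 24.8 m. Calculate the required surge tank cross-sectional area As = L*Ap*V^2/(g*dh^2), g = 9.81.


As = 2851 * 1.7 * 4.9^2 / (9.81 * 24.8^2) = 19.2871 m^2


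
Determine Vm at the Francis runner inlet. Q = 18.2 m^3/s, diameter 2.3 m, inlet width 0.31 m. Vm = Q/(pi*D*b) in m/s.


Vm = 18.2 / (pi * 2.3 * 0.31) = 8.1252 m/s


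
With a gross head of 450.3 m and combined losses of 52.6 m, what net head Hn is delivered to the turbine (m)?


Hn = 450.3 - 52.6 = 397.7000 m


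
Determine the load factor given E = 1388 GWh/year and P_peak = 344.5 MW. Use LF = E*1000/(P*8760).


LF = 1388 * 1000 / (344.5 * 8760) = 0.4599


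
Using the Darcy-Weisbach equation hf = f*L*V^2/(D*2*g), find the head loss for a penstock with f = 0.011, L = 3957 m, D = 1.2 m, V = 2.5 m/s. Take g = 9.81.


hf = 0.011 * 3957 * 2.5^2 / (1.2 * 2 * 9.81) = 11.5547 m


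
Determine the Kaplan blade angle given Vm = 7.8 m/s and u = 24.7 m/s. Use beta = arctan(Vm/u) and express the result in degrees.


beta = arctan(7.8 / 24.7) = 17.5256 degrees


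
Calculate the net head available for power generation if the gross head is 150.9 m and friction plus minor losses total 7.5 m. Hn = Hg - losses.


Hn = 150.9 - 7.5 = 143.4000 m


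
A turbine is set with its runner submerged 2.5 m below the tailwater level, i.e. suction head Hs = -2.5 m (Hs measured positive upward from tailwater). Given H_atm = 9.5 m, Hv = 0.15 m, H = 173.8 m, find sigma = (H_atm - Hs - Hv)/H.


sigma = (9.5 - (-2.5) - 0.15) / 173.8 = 0.0682


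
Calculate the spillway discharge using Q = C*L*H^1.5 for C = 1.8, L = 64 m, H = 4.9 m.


Q = 1.8 * 64 * 4.9^1.5 = 1249.5297 m^3/s


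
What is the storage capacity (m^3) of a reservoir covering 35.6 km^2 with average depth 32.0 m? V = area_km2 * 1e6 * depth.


V = 35.6 * 1e6 * 32.0 = 1.1392e+09 m^3


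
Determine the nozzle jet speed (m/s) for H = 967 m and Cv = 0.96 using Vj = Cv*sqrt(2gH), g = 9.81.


Vj = 0.96 * sqrt(2*9.81*967) = 132.2312 m/s


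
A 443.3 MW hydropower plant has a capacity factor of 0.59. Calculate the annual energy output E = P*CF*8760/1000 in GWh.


E = 443.3 * 0.59 * 8760 / 1000 = 2291.1517 GWh


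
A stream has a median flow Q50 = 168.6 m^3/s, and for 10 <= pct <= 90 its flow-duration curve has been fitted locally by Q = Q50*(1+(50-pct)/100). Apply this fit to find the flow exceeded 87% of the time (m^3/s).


Q = 168.6 * (1 + (50 - 87)/100) = 106.2180 m^3/s


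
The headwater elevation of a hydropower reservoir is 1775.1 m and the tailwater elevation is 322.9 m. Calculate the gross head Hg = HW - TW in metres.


Hg = 1775.1 - 322.9 = 1452.2000 m


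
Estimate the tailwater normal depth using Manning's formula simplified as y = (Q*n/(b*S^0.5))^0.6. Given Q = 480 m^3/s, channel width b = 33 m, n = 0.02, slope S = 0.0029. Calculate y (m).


y = (480 * 0.02 / (33 * 0.0029^0.5))^0.6 = 2.7513 m


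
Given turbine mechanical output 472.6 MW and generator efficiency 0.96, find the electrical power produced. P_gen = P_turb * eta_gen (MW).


P_gen = 472.6 * 0.96 = 453.6960 MW


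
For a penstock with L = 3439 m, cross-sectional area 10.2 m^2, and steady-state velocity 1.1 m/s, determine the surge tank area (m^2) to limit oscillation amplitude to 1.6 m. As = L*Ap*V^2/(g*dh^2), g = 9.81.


As = 3439 * 10.2 * 1.1^2 / (9.81 * 1.6^2) = 1690.0858 m^2


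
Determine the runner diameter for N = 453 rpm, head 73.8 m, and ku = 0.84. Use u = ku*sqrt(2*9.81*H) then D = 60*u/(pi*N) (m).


u = 0.84 * sqrt(2*9.81*73.8) = 31.9637 m/s
D = 60 * 31.9637 / (pi * 453) = 1.3476 m


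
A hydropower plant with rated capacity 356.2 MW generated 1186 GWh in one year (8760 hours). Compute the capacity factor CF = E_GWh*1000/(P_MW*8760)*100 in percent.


CF = 1186 * 1000 / (356.2 * 8760) * 100 = 38.0090 %


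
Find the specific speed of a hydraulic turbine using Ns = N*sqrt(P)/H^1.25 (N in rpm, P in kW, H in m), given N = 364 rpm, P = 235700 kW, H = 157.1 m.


Ns = 364 * 235700^0.5 / 157.1^1.25 = 317.7320


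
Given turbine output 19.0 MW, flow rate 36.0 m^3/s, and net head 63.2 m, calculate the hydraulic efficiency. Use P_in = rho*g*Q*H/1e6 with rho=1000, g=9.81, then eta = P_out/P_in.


P_in = 1000 * 9.81 * 36.0 * 63.2 / 1e6 = 22.3197 MW
eta = 19.0 / 22.3197 = 0.8513


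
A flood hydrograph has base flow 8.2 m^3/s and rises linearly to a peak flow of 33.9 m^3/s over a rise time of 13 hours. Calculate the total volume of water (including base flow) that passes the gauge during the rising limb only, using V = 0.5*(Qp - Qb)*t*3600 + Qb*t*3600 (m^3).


V = 0.5*(33.9 - 8.2)*13*3600 + 8.2*13*3600 = 985140.0000 m^3


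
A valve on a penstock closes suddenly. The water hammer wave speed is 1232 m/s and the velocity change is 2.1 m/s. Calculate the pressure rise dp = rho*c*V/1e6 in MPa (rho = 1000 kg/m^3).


dp = 1000 * 1232 * 2.1 / 1e6 = 2.5872 MPa


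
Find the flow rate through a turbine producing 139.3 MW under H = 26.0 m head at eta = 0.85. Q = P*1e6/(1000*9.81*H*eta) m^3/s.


Q = 139.3 * 1e6 / (1000 * 9.81 * 26.0 * 0.85) = 642.5247 m^3/s


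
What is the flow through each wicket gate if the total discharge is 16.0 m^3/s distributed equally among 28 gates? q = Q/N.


q = 16.0 / 28 = 0.5714 m^3/s


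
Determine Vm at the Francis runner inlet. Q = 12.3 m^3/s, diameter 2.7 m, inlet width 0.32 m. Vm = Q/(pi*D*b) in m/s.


Vm = 12.3 / (pi * 2.7 * 0.32) = 4.5315 m/s


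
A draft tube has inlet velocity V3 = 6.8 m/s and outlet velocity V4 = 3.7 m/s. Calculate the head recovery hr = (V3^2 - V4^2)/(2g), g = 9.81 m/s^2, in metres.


hr = (6.8^2 - 3.7^2) / (2*9.81) = 1.6590 m


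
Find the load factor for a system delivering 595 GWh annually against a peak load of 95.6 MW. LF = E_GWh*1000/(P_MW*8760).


LF = 595 * 1000 / (95.6 * 8760) = 0.7105


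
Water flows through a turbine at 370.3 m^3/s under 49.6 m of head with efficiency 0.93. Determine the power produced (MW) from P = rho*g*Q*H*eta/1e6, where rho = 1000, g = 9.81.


P = 1000 * 9.81 * 370.3 * 49.6 * 0.93 / 1e6 = 167.5666 MW


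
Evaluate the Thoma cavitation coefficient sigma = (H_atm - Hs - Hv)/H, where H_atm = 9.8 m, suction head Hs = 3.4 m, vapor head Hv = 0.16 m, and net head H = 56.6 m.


sigma = (9.8 - 3.4 - 0.16) / 56.6 = 0.1102


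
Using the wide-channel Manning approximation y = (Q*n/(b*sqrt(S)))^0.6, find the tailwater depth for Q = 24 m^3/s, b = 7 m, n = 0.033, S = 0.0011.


y = (24 * 0.033 / (7 * 0.0011^0.5))^0.6 = 2.0881 m


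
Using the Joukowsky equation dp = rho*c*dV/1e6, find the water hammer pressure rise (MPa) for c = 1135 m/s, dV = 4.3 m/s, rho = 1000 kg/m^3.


dp = 1000 * 1135 * 4.3 / 1e6 = 4.8805 MPa


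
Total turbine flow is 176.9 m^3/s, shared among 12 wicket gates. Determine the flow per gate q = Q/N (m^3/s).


q = 176.9 / 12 = 14.7417 m^3/s


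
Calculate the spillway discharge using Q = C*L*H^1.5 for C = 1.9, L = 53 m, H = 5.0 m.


Q = 1.9 * 53 * 5.0^1.5 = 1125.8602 m^3/s


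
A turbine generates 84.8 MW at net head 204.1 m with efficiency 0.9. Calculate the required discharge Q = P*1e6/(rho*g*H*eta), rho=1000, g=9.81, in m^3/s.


Q = 84.8 * 1e6 / (1000 * 9.81 * 204.1 * 0.9) = 47.0589 m^3/s


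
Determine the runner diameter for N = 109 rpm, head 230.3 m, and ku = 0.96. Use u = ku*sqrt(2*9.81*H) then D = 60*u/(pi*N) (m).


u = 0.96 * sqrt(2*9.81*230.3) = 64.5309 m/s
D = 60 * 64.5309 / (pi * 109) = 11.3069 m


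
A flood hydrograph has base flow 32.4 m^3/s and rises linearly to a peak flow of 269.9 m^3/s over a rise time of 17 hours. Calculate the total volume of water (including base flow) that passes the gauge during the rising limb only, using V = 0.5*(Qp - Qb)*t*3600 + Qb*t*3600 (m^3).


V = 0.5*(269.9 - 32.4)*17*3600 + 32.4*17*3600 = 9.2504e+06 m^3


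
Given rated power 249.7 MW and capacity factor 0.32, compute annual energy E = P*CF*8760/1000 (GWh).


E = 249.7 * 0.32 * 8760 / 1000 = 699.9590 GWh


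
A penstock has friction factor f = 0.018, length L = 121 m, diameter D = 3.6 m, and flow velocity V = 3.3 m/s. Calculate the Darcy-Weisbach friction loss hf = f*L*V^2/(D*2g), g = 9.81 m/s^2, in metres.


hf = 0.018 * 121 * 3.3^2 / (3.6 * 2 * 9.81) = 0.3358 m


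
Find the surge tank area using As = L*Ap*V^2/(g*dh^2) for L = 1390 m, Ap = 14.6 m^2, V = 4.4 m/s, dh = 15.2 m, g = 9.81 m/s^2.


As = 1390 * 14.6 * 4.4^2 / (9.81 * 15.2^2) = 173.3472 m^2


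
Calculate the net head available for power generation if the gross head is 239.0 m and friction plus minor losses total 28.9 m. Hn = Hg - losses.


Hn = 239.0 - 28.9 = 210.1000 m


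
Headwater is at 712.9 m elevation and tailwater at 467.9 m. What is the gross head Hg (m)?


Hg = 712.9 - 467.9 = 245.0000 m


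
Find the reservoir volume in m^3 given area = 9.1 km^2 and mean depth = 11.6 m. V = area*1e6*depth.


V = 9.1 * 1e6 * 11.6 = 1.0556e+08 m^3


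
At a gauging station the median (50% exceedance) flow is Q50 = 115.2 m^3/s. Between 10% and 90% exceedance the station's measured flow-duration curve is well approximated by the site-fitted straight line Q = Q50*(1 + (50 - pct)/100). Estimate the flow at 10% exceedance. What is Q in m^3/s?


Q = 115.2 * (1 + (50 - 10)/100) = 161.2800 m^3/s


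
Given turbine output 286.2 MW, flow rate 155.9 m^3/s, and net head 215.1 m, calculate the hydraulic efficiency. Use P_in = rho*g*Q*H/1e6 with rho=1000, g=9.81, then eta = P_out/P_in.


P_in = 1000 * 9.81 * 155.9 * 215.1 / 1e6 = 328.9694 MW
eta = 286.2 / 328.9694 = 0.8700


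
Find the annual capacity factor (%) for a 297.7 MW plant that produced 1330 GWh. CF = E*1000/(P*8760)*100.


CF = 1330 * 1000 / (297.7 * 8760) * 100 = 50.9998 %


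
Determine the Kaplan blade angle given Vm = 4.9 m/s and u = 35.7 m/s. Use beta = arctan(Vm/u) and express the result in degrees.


beta = arctan(4.9 / 35.7) = 7.8153 degrees


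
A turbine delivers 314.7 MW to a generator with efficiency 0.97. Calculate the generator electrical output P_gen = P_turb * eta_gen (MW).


P_gen = 314.7 * 0.97 = 305.2590 MW


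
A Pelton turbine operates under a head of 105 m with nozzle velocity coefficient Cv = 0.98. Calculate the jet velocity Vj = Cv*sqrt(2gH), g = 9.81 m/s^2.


Vj = 0.98 * sqrt(2*9.81*105) = 44.4806 m/s


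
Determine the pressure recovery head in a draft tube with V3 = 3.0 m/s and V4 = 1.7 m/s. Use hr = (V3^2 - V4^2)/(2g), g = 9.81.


hr = (3.0^2 - 1.7^2) / (2*9.81) = 0.3114 m


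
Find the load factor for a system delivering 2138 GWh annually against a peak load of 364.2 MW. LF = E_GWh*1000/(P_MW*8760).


LF = 2138 * 1000 / (364.2 * 8760) = 0.6701


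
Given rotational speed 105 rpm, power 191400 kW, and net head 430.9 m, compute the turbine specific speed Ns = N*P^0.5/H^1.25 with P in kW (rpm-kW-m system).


Ns = 105 * 191400^0.5 / 430.9^1.25 = 23.3986


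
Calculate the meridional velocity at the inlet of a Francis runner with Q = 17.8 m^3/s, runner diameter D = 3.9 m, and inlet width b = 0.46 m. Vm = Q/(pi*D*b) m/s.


Vm = 17.8 / (pi * 3.9 * 0.46) = 3.1583 m/s


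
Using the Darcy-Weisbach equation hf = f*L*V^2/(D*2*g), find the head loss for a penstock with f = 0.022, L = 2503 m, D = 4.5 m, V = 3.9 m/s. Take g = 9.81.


hf = 0.022 * 2503 * 3.9^2 / (4.5 * 2 * 9.81) = 9.4864 m


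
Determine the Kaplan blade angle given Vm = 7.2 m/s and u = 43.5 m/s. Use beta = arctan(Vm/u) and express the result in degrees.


beta = arctan(7.2 / 43.5) = 9.3982 degrees


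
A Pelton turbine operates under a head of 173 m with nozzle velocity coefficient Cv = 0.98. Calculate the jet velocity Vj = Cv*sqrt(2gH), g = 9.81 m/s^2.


Vj = 0.98 * sqrt(2*9.81*173) = 57.0951 m/s


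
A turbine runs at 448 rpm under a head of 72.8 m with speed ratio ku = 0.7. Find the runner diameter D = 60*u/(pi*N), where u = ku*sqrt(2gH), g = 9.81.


u = 0.7 * sqrt(2*9.81*72.8) = 26.4553 m/s
D = 60 * 26.4553 / (pi * 448) = 1.1278 m


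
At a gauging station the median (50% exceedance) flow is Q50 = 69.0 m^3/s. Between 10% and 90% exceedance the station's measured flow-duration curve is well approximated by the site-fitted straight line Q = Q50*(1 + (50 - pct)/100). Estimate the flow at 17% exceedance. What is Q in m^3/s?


Q = 69.0 * (1 + (50 - 17)/100) = 91.7700 m^3/s


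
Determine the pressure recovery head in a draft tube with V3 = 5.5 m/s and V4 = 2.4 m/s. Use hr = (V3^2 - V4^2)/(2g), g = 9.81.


hr = (5.5^2 - 2.4^2) / (2*9.81) = 1.2482 m


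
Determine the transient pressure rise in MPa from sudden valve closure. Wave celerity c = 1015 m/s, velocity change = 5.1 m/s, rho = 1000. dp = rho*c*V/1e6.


dp = 1000 * 1015 * 5.1 / 1e6 = 5.1765 MPa


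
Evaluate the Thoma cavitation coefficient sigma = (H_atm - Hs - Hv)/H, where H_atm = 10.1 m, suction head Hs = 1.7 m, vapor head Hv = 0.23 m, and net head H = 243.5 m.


sigma = (10.1 - 1.7 - 0.23) / 243.5 = 0.0336


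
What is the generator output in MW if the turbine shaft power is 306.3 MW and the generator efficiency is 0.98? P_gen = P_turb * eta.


P_gen = 306.3 * 0.98 = 300.1740 MW


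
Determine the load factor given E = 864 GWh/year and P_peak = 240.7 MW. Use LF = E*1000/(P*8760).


LF = 864 * 1000 / (240.7 * 8760) = 0.4098


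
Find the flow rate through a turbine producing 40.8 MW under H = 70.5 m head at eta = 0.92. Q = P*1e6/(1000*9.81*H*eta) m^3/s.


Q = 40.8 * 1e6 / (1000 * 9.81 * 70.5 * 0.92) = 64.1231 m^3/s


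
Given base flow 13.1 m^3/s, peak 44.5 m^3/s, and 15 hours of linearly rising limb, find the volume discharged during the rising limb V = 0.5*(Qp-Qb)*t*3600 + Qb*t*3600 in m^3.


V = 0.5*(44.5 - 13.1)*15*3600 + 13.1*15*3600 = 1.5552e+06 m^3


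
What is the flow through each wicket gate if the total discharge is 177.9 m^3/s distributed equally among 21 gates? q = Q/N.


q = 177.9 / 21 = 8.4714 m^3/s


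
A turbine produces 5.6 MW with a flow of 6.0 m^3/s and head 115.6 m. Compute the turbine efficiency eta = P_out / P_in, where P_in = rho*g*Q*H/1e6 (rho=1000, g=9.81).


P_in = 1000 * 9.81 * 6.0 * 115.6 / 1e6 = 6.8042 MW
eta = 5.6 / 6.8042 = 0.8230


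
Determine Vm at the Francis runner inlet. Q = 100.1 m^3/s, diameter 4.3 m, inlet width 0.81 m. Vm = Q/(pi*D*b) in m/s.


Vm = 100.1 / (pi * 4.3 * 0.81) = 9.1481 m/s


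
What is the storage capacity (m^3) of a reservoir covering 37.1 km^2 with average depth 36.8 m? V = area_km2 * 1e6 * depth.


V = 37.1 * 1e6 * 36.8 = 1.3653e+09 m^3


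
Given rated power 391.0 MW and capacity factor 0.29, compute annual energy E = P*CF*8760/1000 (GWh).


E = 391.0 * 0.29 * 8760 / 1000 = 993.2964 GWh


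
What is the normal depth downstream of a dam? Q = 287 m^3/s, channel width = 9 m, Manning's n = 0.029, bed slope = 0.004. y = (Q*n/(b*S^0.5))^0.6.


y = (287 * 0.029 / (9 * 0.004^0.5))^0.6 = 5.0004 m


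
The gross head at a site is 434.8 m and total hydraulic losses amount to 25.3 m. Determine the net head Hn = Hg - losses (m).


Hn = 434.8 - 25.3 = 409.5000 m


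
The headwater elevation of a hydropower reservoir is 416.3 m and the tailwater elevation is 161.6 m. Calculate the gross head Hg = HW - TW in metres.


Hg = 416.3 - 161.6 = 254.7000 m


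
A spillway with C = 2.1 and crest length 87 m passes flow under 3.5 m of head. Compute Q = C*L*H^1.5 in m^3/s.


Q = 2.1 * 87 * 3.5^1.5 = 1196.3014 m^3/s


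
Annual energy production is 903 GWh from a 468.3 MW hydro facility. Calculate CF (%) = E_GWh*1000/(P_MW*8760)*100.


CF = 903 * 1000 / (468.3 * 8760) * 100 = 22.0120 %


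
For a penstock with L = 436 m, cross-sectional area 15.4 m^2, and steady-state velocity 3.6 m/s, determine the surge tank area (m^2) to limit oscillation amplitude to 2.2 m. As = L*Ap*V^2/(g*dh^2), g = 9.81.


As = 436 * 15.4 * 3.6^2 / (9.81 * 2.2^2) = 1832.7273 m^2


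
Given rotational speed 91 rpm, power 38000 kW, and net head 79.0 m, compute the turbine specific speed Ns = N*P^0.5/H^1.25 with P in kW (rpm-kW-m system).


Ns = 91 * 38000^0.5 / 79.0^1.25 = 75.3181


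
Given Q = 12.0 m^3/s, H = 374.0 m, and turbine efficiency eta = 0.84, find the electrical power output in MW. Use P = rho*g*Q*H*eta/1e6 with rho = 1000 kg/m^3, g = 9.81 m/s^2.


P = 1000 * 9.81 * 12.0 * 374.0 * 0.84 / 1e6 = 36.9829 MW


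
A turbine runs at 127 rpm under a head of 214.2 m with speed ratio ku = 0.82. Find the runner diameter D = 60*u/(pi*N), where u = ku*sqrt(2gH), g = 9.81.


u = 0.82 * sqrt(2*9.81*214.2) = 53.1585 m/s
D = 60 * 53.1585 / (pi * 127) = 7.9941 m


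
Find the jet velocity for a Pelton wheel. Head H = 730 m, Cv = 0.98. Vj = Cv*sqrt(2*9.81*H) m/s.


Vj = 0.98 * sqrt(2*9.81*730) = 117.2835 m/s


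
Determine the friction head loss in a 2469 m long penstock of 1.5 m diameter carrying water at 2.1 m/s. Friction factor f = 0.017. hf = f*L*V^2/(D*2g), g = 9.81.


hf = 0.017 * 2469 * 2.1^2 / (1.5 * 2 * 9.81) = 6.2895 m


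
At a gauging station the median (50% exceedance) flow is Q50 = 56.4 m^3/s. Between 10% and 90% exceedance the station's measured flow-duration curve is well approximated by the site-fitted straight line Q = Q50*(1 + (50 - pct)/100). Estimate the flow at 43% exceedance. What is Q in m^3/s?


Q = 56.4 * (1 + (50 - 43)/100) = 60.3480 m^3/s


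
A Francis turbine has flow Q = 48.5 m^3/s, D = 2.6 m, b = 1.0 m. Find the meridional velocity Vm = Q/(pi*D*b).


Vm = 48.5 / (pi * 2.6 * 1.0) = 5.9377 m/s


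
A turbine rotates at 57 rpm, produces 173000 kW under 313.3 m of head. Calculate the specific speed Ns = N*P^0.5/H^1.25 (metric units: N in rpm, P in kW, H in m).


Ns = 57 * 173000^0.5 / 313.3^1.25 = 17.9865


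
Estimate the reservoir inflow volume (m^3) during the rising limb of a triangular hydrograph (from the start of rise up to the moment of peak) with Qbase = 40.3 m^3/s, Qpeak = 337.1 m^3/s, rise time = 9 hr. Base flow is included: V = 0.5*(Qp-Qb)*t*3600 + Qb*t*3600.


V = 0.5*(337.1 - 40.3)*9*3600 + 40.3*9*3600 = 6.1139e+06 m^3


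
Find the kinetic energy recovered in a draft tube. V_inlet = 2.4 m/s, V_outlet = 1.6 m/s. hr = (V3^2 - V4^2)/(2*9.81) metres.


hr = (2.4^2 - 1.6^2) / (2*9.81) = 0.1631 m
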